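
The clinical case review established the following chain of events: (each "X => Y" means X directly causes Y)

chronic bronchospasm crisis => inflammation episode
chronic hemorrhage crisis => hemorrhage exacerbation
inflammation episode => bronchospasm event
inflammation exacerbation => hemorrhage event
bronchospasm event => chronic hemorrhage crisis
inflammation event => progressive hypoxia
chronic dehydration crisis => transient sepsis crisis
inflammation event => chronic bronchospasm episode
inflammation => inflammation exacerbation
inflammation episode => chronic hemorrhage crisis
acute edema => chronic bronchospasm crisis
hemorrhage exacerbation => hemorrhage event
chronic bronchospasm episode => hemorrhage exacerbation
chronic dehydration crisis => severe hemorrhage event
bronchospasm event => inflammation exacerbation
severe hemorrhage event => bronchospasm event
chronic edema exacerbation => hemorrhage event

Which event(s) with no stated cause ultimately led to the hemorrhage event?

Tracing upstream from the hemorrhage event: the hemorrhage event ← the hemorrhage exacerbation ← the chronic bronchospasm episode ← the inflammation event.
A separate upstream branch: the hemorrhage event ← the inflammation exacerbation ← the bronchospasm event ← the severe hemorrhage event ← the chronic dehydration crisis.
A separate upstream branch: the hemorrhage event ← the hemorrhage exacerbation ← the chronic hemorrhage crisis ← the inflammation episode ← the chronic bronchospasm crisis ← the acute edema.
A separate upstream branch: the hemorrhage event ← the inflammation exacerbation ← the inflammation.
A separate upstream branch: the hemorrhage event ← the chronic edema exacerbation.
Each of those chain origins has no stated cause.

the acute edema, the chronic dehydration crisis, the chronic edema exacerbation, the inflammation, the inflammation event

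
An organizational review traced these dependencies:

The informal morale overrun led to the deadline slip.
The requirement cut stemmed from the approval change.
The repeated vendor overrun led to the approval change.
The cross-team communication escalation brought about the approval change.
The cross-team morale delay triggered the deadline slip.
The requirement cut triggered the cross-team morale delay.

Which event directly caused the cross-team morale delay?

the requirement cut

Upstream contributors include the cross-team communication escalation, the repeated vendor overrun, the approval change, but only the requirement cut feeds directly into the cross-team morale delay.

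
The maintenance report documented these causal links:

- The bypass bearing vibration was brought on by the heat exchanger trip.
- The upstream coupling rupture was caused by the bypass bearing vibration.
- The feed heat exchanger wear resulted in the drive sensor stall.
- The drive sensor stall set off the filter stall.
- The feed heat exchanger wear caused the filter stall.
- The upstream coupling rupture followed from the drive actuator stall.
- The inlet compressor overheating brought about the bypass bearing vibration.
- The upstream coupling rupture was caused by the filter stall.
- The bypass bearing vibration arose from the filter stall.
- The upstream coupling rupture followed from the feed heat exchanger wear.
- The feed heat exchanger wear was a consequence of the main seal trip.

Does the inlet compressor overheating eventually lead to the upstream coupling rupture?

Yes

There is a causal chain: the inlet compressor overheating → the bypass bearing vibration → the upstream coupling rupture.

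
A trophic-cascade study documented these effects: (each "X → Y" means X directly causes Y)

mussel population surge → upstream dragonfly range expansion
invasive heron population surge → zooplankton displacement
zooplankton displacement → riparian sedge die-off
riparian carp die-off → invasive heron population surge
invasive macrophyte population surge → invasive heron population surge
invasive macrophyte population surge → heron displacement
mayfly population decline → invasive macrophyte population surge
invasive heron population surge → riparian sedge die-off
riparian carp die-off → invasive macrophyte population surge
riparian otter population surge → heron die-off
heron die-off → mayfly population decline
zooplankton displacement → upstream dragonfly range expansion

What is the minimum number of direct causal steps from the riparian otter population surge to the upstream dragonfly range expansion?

6

Shortest chain: the riparian otter population surge → the heron die-off → the mayfly population decline → the invasive macrophyte population surge → the invasive heron population surge → the zooplankton displacement → the upstream dragonfly range expansion.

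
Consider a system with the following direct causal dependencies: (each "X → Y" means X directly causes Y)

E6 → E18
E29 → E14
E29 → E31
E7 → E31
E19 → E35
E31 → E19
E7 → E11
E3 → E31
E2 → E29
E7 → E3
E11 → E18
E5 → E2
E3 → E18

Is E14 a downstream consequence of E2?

Yes

There is a causal chain: E2 → E29 → E14.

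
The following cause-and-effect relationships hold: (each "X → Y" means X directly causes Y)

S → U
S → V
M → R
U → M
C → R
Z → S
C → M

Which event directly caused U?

S

Upstream contributors include Z, but only S feeds directly into U.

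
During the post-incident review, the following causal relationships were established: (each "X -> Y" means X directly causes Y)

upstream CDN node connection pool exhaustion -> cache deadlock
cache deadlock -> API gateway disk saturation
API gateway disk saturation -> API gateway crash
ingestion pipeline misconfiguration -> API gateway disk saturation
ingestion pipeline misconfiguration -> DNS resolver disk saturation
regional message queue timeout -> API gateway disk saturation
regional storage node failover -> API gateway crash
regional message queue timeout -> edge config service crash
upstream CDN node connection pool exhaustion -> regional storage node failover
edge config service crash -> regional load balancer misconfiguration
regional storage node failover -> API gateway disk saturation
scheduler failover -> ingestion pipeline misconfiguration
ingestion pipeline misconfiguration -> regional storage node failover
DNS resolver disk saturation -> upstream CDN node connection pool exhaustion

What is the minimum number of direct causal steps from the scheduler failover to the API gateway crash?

Shortest chain: the scheduler failover → the ingestion pipeline misconfiguration → the regional storage node failover → the API gateway crash.

3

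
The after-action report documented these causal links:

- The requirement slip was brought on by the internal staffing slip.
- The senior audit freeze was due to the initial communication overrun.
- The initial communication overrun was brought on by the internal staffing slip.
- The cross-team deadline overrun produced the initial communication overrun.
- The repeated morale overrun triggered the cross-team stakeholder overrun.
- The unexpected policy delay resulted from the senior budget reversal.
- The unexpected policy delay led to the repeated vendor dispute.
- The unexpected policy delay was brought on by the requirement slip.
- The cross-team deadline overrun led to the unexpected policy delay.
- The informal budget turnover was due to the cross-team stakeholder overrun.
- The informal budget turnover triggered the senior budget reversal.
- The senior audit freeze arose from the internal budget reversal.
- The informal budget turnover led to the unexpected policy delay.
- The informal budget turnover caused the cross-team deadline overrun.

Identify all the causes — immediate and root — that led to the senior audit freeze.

Immediate causes of the senior audit freeze: the initial communication overrun, the internal budget reversal.
Further upstream: the repeated morale overrun, the cross-team stakeholder overrun, the internal staffing slip, the informal budget turnover, the cross-team deadline overrun.

the cross-team deadline overrun, the cross-team stakeholder overrun, the informal budget turnover, the initial communication overrun, the internal budget reversal, the internal staffing slip, the repeated morale overrun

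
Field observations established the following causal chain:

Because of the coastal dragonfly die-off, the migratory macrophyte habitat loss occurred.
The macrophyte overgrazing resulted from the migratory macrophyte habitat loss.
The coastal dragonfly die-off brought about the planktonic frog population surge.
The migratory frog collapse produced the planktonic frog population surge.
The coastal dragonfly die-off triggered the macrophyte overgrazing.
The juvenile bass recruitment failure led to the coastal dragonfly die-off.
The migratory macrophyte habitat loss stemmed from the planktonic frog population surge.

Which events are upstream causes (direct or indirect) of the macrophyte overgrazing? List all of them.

Immediate causes of the macrophyte overgrazing: the coastal dragonfly die-off, the migratory macrophyte habitat loss.
Further upstream: the juvenile bass recruitment failure, the planktonic frog population surge, the migratory frog collapse.

the coastal dragonfly die-off, the juvenile bass recruitment failure, the migratory frog collapse, the migratory macrophyte habitat loss, the planktonic frog population surge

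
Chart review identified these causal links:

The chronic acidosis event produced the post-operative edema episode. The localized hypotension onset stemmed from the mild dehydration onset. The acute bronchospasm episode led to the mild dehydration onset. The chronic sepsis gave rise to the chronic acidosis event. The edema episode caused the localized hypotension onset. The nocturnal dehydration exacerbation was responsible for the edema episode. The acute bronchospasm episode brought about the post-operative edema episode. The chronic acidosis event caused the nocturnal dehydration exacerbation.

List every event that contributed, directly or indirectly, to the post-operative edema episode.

the acute bronchospasm episode, the chronic acidosis event, the chronic sepsis

Immediate causes of the post-operative edema episode: the chronic acidosis event, the acute bronchospasm episode.
Further upstream: the chronic sepsis.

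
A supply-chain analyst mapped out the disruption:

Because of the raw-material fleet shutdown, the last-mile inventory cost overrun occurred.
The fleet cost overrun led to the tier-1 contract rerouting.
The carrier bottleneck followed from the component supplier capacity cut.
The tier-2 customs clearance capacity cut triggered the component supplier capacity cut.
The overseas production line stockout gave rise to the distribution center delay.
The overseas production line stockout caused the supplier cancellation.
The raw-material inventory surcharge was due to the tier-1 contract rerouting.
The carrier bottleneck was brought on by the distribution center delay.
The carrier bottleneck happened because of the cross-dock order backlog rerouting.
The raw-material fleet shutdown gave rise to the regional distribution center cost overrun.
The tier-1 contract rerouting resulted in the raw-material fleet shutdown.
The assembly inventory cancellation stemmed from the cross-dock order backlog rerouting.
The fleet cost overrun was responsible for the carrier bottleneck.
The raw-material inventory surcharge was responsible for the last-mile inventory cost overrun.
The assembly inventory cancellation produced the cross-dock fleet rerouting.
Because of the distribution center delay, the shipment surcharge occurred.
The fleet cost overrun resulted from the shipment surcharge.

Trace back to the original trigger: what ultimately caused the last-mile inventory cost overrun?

the overseas production line stockout

Tracing upstream from the last-mile inventory cost overrun: the last-mile inventory cost overrun ← the raw-material inventory surcharge ← the tier-1 contract rerouting ← the fleet cost overrun ← the shipment surcharge ← the distribution center delay ← the overseas production line stockout.
The overseas production line stockout has no stated cause, so it is the root.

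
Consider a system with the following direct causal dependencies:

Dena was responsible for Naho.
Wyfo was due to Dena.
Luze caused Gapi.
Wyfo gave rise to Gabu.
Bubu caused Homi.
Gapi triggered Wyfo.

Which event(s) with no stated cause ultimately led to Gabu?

Tracing upstream from Gabu: Gabu ← Wyfo ← Dena.
A separate upstream branch: Gabu ← Wyfo ← Gapi ← Luze.
Each of those chain origins has no stated cause.

Dena, Luze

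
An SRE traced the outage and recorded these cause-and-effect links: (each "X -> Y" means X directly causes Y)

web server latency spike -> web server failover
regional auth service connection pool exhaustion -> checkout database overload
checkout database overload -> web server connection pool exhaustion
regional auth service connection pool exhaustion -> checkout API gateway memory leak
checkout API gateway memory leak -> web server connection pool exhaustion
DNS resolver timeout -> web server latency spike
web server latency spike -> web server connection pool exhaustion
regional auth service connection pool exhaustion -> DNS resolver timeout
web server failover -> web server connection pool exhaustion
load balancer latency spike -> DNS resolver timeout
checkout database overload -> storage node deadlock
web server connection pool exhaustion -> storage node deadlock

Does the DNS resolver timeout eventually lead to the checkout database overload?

The DNS resolver timeout leads to the web server latency spike, the web server failover, the web server connection pool exhaustion, the storage node deadlock; the checkout database overload is not among them.

No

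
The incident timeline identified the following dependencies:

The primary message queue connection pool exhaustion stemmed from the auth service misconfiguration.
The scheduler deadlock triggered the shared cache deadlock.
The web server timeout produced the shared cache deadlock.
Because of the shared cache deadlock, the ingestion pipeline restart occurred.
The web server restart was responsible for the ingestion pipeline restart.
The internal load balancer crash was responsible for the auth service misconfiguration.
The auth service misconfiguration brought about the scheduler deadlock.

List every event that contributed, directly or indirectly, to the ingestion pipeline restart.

Immediate causes of the ingestion pipeline restart: the web server restart, the shared cache deadlock.
Further upstream: the internal load balancer crash, the auth service misconfiguration, the scheduler deadlock, the web server timeout.

the auth service misconfiguration, the internal load balancer crash, the scheduler deadlock, the shared cache deadlock, the web server restart, the web server timeout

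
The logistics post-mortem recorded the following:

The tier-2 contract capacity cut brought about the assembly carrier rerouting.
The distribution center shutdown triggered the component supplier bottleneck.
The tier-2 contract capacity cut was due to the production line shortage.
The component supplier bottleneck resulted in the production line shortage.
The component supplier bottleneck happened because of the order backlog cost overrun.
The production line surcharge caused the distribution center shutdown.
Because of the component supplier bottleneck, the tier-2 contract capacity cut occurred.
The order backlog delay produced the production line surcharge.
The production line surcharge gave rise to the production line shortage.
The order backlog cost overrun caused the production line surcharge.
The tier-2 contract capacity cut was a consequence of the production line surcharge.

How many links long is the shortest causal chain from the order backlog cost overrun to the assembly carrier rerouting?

Shortest chain: the order backlog cost overrun → the production line surcharge → the tier-2 contract capacity cut → the assembly carrier rerouting.

3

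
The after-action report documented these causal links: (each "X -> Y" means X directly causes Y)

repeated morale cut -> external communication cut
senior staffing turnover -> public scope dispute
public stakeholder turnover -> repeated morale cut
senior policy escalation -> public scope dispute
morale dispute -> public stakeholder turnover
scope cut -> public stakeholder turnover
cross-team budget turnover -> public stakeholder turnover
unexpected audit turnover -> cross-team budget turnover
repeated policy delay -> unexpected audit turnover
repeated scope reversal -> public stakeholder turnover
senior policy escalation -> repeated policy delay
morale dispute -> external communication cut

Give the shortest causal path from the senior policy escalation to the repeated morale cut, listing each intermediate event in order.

the senior policy escalation → the repeated policy delay
the repeated policy delay → the unexpected audit turnover
the unexpected audit turnover → the cross-team budget turnover
the cross-team budget turnover → the public stakeholder turnover
the public stakeholder turnover → the repeated morale cut
Length: 5 steps.

the senior policy escalation → the repeated policy delay → the unexpected audit turnover → the cross-team budget turnover → the public stakeholder turnover → the repeated morale cut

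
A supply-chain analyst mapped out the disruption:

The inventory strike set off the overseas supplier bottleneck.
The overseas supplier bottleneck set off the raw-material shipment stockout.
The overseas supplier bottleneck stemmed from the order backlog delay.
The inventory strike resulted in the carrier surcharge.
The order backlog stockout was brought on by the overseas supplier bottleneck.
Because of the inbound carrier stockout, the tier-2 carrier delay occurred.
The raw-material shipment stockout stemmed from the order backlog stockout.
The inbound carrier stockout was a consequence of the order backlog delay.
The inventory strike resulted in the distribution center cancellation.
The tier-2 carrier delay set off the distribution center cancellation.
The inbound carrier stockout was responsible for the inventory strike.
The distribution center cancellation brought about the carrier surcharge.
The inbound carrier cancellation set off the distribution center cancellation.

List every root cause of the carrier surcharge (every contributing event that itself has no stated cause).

Tracing upstream from the carrier surcharge: the carrier surcharge ← the inventory strike ← the inbound carrier stockout ← the order backlog delay.
A separate upstream branch: the carrier surcharge ← the distribution center cancellation ← the inbound carrier cancellation.
Each of those chain origins has no stated cause.

the inbound carrier cancellation, the order backlog delay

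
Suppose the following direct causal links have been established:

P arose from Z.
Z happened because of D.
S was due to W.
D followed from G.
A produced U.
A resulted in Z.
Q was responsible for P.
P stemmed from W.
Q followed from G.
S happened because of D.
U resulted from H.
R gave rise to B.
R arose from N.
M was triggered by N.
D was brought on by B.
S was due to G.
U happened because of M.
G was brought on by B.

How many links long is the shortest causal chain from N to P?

5

Shortest chain: N → R → B → G → Q → P.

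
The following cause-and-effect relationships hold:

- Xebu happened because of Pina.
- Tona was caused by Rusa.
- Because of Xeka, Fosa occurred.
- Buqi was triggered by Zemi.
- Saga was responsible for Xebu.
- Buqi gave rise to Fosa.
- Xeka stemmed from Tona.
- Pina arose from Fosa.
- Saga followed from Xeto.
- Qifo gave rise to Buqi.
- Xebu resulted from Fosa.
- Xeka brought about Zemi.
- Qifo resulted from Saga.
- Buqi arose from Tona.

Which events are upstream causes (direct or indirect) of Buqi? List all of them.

Immediate causes of Buqi: Qifo, Tona, Zemi.
Further upstream: Xeto, Saga, Rusa, Xeka.

Qifo, Rusa, Saga, Tona, Xeka, Xeto, Zemi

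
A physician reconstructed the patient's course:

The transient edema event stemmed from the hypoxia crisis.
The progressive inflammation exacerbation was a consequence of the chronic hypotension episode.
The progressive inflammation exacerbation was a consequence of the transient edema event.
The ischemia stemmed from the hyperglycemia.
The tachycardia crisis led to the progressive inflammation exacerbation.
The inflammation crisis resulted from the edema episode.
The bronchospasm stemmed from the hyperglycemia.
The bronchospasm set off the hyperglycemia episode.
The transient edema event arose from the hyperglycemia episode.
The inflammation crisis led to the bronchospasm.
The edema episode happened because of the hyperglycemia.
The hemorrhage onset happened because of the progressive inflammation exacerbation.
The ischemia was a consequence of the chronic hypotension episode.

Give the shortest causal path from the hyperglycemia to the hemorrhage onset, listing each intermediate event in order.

the hyperglycemia → the bronchospasm → the hyperglycemia episode → the transient edema event → the progressive inflammation exacerbation → the hemorrhage onset

the hyperglycemia → the bronchospasm
the bronchospasm → the hyperglycemia episode
the hyperglycemia episode → the transient edema event
the transient edema event → the progressive inflammation exacerbation
the progressive inflammation exacerbation → the hemorrhage onset
Length: 5 steps.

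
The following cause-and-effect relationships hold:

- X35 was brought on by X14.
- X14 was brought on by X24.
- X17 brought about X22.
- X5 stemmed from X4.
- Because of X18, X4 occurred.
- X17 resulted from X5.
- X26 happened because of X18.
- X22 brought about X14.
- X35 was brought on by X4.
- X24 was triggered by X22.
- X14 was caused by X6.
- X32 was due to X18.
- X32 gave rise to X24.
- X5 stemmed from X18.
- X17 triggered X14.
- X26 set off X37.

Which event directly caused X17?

Upstream contributors include X18, X4, but only X5 feeds directly into X17.

X5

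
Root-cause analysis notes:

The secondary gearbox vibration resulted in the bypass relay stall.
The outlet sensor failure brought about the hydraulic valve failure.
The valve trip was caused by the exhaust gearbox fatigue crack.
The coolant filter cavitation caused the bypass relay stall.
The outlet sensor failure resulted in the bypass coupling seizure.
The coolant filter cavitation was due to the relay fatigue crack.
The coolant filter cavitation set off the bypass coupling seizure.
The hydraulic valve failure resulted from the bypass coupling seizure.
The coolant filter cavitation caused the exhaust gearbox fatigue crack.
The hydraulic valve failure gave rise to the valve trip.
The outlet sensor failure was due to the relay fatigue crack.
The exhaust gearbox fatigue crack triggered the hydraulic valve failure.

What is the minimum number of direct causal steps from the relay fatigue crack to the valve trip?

3

Shortest chain: the relay fatigue crack → the coolant filter cavitation → the exhaust gearbox fatigue crack → the valve trip.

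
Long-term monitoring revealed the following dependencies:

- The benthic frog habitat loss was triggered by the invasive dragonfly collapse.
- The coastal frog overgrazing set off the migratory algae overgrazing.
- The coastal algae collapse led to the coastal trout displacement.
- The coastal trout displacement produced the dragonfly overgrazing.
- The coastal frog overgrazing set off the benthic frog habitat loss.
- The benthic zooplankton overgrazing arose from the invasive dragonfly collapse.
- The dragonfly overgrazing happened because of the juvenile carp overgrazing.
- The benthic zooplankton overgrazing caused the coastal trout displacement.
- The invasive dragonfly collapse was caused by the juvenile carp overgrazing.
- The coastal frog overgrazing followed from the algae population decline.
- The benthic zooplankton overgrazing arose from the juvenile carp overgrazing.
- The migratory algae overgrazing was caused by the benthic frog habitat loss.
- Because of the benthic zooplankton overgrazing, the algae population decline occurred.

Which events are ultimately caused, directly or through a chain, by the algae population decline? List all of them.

Direct effects: the coastal frog overgrazing.
2 steps out: the benthic frog habitat loss, the migratory algae overgrazing.
Not reachable from it: the juvenile carp overgrazing, the invasive dragonfly collapse, the benthic zooplankton overgrazing, the coastal trout displacement, the dragonfly overgrazing, the coastal algae collapse.

the benthic frog habitat loss, the coastal frog overgrazing, the migratory algae overgrazing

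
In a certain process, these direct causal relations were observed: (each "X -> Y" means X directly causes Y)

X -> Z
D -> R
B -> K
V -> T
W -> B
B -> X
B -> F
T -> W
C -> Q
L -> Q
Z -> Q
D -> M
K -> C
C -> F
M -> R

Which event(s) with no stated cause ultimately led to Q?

Tracing upstream from Q: Q ← Z ← X ← B ← W ← T ← V.
A separate upstream branch: Q ← L.
Each of those chain origins has no stated cause.

L, V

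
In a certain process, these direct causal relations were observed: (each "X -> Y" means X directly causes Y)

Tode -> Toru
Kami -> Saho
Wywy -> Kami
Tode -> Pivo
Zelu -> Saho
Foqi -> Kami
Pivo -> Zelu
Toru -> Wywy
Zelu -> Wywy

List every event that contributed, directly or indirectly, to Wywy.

Pivo, Tode, Toru, Zelu

Immediate causes of Wywy: Toru, Zelu.
Further upstream: Tode, Pivo.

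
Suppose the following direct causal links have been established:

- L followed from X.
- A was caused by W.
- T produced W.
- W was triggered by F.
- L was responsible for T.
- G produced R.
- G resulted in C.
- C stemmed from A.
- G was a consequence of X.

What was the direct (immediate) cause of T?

L

Upstream contributors include X, but only L feeds directly into T.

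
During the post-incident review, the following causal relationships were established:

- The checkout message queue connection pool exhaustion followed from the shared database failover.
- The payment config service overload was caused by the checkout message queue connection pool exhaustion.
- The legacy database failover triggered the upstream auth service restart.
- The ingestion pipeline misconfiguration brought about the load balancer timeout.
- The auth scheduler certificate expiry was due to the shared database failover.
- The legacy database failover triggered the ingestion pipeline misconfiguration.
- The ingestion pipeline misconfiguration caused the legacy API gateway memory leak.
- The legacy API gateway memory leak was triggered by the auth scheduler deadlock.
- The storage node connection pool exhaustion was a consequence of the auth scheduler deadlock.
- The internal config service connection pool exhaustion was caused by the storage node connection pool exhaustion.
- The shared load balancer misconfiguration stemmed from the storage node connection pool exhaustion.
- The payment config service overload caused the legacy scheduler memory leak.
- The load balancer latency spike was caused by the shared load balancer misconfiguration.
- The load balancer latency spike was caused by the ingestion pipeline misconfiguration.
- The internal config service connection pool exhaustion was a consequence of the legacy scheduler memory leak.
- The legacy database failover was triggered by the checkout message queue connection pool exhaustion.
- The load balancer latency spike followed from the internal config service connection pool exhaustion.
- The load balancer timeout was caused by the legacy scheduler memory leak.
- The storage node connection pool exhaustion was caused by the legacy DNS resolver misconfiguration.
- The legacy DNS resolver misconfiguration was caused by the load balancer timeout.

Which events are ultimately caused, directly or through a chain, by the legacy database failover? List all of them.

Direct effects: the ingestion pipeline misconfiguration, the upstream auth service restart.
2 steps out: the load balancer timeout, the legacy API gateway memory leak, the load balancer latency spike.
3 steps out: the legacy DNS resolver misconfiguration.
4 steps out: the storage node connection pool exhaustion.
5 steps out: the shared load balancer misconfiguration, the internal config service connection pool exhaustion.
Not reachable from it: the shared database failover, the auth scheduler certificate expiry, the checkout message queue connection pool exhaustion, the auth scheduler deadlock, the payment config service overload, the legacy scheduler memory leak.

the ingestion pipeline misconfiguration, the internal config service connection pool exhaustion, the legacy API gateway memory leak, the legacy DNS resolver misconfiguration, the load balancer latency spike, the load balancer timeout, the shared load balancer misconfiguration, the storage node connection pool exhaustion, the upstream auth service restart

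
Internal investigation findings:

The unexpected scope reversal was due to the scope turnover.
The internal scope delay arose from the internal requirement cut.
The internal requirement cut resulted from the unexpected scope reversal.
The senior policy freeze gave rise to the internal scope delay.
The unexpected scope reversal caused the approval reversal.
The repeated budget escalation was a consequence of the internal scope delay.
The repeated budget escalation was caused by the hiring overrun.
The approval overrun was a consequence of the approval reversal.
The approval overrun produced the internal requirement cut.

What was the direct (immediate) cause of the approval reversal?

Upstream contributors include the scope turnover, but only the unexpected scope reversal feeds directly into the approval reversal.

the unexpected scope reversal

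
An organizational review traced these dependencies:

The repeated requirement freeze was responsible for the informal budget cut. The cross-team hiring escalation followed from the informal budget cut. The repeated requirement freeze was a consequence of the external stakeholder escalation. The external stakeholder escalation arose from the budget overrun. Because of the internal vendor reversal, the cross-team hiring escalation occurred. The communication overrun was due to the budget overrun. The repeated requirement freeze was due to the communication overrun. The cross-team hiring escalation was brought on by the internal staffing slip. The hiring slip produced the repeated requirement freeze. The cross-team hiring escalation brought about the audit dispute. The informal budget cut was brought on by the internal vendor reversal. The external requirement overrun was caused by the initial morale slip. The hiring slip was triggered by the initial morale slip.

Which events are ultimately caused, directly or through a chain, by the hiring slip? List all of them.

the audit dispute, the cross-team hiring escalation, the informal budget cut, the repeated requirement freeze

Direct effects: the repeated requirement freeze.
2 steps out: the informal budget cut.
3 steps out: the cross-team hiring escalation.
4 steps out: the audit dispute.
Not reachable from it: the initial morale slip, the external requirement overrun, the internal staffing slip, the budget overrun, the internal vendor reversal, the external stakeholder escalation, the communication overrun.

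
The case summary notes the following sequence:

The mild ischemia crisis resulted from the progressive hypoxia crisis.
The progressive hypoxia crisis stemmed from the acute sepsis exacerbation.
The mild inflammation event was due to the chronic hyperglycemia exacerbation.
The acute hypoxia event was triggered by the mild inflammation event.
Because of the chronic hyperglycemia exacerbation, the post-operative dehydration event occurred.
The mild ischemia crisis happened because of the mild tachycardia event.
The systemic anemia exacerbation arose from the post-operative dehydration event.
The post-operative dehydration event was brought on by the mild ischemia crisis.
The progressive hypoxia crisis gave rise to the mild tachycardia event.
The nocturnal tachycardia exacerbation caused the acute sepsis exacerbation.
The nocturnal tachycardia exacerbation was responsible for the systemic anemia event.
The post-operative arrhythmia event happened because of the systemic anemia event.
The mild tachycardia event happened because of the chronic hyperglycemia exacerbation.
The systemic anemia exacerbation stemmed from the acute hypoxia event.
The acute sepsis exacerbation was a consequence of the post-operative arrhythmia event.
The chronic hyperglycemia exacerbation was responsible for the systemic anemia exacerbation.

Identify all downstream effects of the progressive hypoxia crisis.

Direct effects: the mild tachycardia event, the mild ischemia crisis.
2 steps out: the post-operative dehydration event.
3 steps out: the systemic anemia exacerbation.
Not reachable from it: the nocturnal tachycardia exacerbation, the systemic anemia event, the post-operative arrhythmia event, the acute sepsis exacerbation, the chronic hyperglycemia exacerbation, the mild inflammation event, the acute hypoxia event.

the mild ischemia crisis, the mild tachycardia event, the post-operative dehydration event, the systemic anemia exacerbation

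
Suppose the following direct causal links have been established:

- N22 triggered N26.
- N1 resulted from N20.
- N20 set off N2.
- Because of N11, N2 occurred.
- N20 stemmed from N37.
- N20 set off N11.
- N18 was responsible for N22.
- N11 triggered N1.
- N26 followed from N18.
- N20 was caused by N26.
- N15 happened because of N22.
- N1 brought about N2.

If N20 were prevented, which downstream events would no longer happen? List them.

Downstream of N20: N11, N1, N2.

N1, N11, N2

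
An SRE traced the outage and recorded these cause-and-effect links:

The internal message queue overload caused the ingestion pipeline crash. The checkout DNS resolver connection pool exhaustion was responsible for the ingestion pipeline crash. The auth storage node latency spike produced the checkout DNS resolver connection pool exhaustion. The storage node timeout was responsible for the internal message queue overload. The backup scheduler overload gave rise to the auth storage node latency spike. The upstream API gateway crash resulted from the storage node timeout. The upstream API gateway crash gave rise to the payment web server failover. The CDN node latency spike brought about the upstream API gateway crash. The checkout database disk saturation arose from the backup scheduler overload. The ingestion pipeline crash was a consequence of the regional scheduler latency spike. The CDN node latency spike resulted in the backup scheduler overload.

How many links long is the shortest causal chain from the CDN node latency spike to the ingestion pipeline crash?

4

Shortest chain: the CDN node latency spike → the backup scheduler overload → the auth storage node latency spike → the checkout DNS resolver connection pool exhaustion → the ingestion pipeline crash.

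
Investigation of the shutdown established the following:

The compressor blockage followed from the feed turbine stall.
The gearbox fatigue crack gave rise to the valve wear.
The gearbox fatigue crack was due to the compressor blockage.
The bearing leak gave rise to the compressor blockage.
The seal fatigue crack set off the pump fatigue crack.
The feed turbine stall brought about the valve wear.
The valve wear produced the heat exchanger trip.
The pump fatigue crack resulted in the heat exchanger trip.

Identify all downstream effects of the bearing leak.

Direct effects: the compressor blockage.
2 steps out: the gearbox fatigue crack.
3 steps out: the valve wear.
4 steps out: the heat exchanger trip.
Not reachable from it: the feed turbine stall, the seal fatigue crack, the pump fatigue crack.

the compressor blockage, the gearbox fatigue crack, the heat exchanger trip, the valve wear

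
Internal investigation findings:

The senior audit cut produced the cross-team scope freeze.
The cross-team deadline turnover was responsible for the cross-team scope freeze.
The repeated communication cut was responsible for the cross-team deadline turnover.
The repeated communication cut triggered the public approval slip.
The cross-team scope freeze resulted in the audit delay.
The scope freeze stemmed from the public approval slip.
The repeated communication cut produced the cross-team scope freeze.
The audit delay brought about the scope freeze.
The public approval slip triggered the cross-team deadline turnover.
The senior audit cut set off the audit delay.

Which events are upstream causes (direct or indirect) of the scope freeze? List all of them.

the audit delay, the cross-team deadline turnover, the cross-team scope freeze, the public approval slip, the repeated communication cut, the senior audit cut

Immediate causes of the scope freeze: the public approval slip, the audit delay.
Further upstream: the senior audit cut, the repeated communication cut, the cross-team deadline turnover, the cross-team scope freeze.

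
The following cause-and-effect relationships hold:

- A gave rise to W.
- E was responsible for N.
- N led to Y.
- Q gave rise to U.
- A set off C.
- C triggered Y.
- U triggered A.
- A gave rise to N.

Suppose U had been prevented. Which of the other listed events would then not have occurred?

A, C, W

Downstream of U: A, W, C, N, Y.
Of those, still caused via another path: N, Y.
The remainder have no surviving cause.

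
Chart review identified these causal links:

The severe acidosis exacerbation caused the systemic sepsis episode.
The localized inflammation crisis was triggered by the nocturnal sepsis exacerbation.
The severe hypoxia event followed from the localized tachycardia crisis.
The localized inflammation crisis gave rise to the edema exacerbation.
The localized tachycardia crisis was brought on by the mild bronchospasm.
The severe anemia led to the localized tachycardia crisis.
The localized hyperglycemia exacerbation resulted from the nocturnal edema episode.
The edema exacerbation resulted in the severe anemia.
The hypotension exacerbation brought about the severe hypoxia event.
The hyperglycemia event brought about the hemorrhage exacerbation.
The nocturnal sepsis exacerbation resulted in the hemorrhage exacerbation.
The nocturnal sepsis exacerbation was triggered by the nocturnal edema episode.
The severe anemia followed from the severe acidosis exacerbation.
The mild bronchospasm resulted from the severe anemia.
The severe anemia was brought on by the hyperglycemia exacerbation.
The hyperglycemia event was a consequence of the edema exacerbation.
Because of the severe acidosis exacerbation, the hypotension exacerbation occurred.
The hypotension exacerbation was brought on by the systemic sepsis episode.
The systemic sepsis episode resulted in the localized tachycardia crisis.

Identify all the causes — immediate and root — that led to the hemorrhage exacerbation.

the edema exacerbation, the hyperglycemia event, the localized inflammation crisis, the nocturnal edema episode, the nocturnal sepsis exacerbation

Immediate causes of the hemorrhage exacerbation: the nocturnal sepsis exacerbation, the hyperglycemia event.
Further upstream: the nocturnal edema episode, the localized inflammation crisis, the edema exacerbation.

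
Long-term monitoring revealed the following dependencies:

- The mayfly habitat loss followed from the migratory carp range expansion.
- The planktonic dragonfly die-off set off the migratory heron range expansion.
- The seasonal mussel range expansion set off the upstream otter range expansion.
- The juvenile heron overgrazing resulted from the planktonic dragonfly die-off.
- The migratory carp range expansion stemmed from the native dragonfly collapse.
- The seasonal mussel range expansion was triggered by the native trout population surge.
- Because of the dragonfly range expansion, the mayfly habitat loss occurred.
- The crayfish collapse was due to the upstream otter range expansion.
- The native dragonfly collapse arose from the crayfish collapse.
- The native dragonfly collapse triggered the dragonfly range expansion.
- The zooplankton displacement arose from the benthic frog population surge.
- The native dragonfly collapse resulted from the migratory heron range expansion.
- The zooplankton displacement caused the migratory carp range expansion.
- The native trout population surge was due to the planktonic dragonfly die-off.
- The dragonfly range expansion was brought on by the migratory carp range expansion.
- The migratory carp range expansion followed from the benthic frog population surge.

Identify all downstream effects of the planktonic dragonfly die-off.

the crayfish collapse, the dragonfly range expansion, the juvenile heron overgrazing, the mayfly habitat loss, the migratory carp range expansion, the migratory heron range expansion, the native dragonfly collapse, the native trout population surge, the seasonal mussel range expansion, the upstream otter range expansion

Direct effects: the migratory heron range expansion, the juvenile heron overgrazing, the native trout population surge.
2 steps out: the seasonal mussel range expansion, the native dragonfly collapse.
3 steps out: the upstream otter range expansion, the migratory carp range expansion, the dragonfly range expansion.
4 steps out: the crayfish collapse, the mayfly habitat loss.
Not reachable from it: the benthic frog population surge, the zooplankton displacement.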